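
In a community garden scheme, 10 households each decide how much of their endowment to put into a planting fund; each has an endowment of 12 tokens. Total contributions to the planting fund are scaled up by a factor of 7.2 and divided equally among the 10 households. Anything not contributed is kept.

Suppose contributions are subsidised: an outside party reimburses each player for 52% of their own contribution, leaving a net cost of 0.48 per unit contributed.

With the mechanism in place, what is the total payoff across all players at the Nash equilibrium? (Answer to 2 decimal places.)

926.40 tokens

Under the mechanism each unit contributed yields (7.2/10) / 0.48 = 1.5000 back to its contributor per unit of net cost, which exceeds 1, making full contribution the dominant choice for everyone.
So the Nash equilibrium is full contribution by all 10; the group earns 10 × (12 × 0.52 + 7.2 × 12) = 926.40.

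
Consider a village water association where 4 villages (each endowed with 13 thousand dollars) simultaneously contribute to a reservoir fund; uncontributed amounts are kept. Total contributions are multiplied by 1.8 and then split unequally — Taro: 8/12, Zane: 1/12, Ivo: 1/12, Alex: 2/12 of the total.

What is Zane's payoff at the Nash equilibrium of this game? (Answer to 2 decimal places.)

14.95 thousand dollars

Player j's private return per contributed unit is 1.8 × (j's share). Contributing is weakly dominant for j when that share is at least 1/1.8 = 0.5556, and contributing 0 is dominant otherwise.
Only Taro (8/12) clears that bar, contributing 13; the remaining 3 contribute 0. Total contributed: 13.
Zane keeps 13 and receives 1.8 × 13 × 1/12 = 1.95 from the reservoir fund, for a payoff of 14.95.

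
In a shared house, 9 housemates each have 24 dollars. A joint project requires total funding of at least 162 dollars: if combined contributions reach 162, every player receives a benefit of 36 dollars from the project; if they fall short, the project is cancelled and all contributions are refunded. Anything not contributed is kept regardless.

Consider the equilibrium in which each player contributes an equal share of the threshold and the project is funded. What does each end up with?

42 dollars

Equal share of the threshold: 162/9 = 18.
At this profile no one gains by cutting their contribution: any cut drops the total below 162, the project is cancelled, contributions are refunded, and the deviator ends with 24, which is less than 24 − 18 + 36 = 42. Contributing more than 18 just wastes the excess. So contributing exactly 18 is a best response.
Each player's payoff: 24 − 18 + 36 = 42.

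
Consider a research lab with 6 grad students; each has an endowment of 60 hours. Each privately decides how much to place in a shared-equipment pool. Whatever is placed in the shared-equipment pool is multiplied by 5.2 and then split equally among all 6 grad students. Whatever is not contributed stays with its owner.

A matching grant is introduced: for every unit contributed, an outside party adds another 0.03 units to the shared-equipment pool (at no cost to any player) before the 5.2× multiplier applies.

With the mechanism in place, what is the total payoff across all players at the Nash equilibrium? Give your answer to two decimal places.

360.00 hours

The effective private return is 5.2 × 1.03 / 6 = 0.8927, which is still under 1, so the mechanism doesn't change anyone's dominant strategy: zero contribution.
Everyone keeps their endowment and the group total is 6 × 60 = 360.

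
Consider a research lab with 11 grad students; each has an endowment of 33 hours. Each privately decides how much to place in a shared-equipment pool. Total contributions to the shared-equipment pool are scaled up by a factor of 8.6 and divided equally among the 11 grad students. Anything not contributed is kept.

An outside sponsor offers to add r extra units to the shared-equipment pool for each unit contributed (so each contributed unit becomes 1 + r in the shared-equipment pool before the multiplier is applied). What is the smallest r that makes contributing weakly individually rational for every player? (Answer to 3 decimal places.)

With matching at rate r, one contributed unit becomes (1 + r) in the shared-equipment pool and returns 8.6 × (1 + r) / 11 to the contributor.
Setting this equal to 1: 1 + r = 11/8.6 = 1.2791.
So the minimum matching rate is r = 1.2791 − 1 = 0.279.

0.279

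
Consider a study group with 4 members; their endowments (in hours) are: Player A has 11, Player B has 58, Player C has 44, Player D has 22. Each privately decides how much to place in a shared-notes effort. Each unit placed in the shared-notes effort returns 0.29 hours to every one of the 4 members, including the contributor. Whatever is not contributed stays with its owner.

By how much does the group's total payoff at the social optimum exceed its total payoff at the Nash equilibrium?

21.60 hours

The private return per contributed unit is 0.29 < 1 for everyone, so the Nash equilibrium is zero contribution and the group total is Σ E_j = 11 + 58 + 44 + 22 = 135.
Each contributed unit returns 1.160 to the group, so the social optimum is full contribution by everyone: group total = 1.160 × 135 = 156.60.
Efficiency loss = (1.160 − 1) × 135 = 21.60.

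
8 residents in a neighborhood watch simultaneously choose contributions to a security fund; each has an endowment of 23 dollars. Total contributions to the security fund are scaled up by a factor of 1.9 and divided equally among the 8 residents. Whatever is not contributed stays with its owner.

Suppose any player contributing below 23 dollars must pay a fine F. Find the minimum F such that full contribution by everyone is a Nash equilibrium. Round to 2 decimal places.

Given the others contribute fully, the best deviation is to contribute 0 (any partial contribution still incurs the fine and gives up units whose private return 0.2375 is below 1).
Deviating from 23 to 0 saves 23 dollars but forfeits the deviator's share of the drop in the security fund: 1.9/8 × 23 = 5.46.
So the deviation gain is 23 − 5.46 = 17.54, and the fine must be at least 17.54 dollars to wipe it out.

17.54 dollars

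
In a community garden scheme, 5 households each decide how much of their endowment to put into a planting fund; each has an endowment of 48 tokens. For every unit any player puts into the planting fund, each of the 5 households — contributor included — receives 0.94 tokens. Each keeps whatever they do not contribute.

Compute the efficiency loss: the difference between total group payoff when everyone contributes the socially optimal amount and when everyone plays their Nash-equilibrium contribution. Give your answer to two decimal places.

888.00 tokens

The private return per contributed unit is 0.94 < 1, so contributing 0 is dominant for every player. At the Nash equilibrium everyone keeps their 48, and the group total is 5 × 48 = 240.
Each contributed unit returns 4.700 to the group as a whole (0.94 to each of 5 players), which exceeds 1, so the social optimum is full contribution: group total = 4.700 × 240 = 1128.00.
Efficiency loss = 1128.00 − 240 = 888.00.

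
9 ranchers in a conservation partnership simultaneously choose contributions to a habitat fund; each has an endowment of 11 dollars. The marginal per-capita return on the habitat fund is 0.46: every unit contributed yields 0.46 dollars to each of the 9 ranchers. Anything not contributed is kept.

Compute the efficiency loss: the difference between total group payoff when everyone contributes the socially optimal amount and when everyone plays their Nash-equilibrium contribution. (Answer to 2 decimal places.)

The private return per contributed unit is 0.46 < 1, so contributing 0 is dominant for every player. At the Nash equilibrium everyone keeps their 11, and the group total is 9 × 11 = 99.
Each contributed unit returns 4.140 to the group as a whole (0.46 to each of 9 players), which exceeds 1, so the social optimum is full contribution: group total = 4.140 × 99 = 409.86.
Efficiency loss = 409.86 − 99 = 310.86.

310.86 dollars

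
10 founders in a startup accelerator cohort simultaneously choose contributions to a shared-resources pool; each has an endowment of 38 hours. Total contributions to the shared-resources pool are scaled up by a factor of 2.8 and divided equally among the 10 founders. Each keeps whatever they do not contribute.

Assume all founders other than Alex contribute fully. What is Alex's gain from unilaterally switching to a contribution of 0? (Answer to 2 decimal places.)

27.36 hours

Switching from a contribution of 38 to 0 lets Alex keep an extra 38 hours, but lowers the shared-resources pool by 38, which costs Alex their own share of that drop: 2.8/10 × 38 = 10.64.
Net gain = 38 − 10.64 = 27.36. The private return per contributed unit (0.2800) is below 1, so free-riding is indeed the best response regardless of what the others do.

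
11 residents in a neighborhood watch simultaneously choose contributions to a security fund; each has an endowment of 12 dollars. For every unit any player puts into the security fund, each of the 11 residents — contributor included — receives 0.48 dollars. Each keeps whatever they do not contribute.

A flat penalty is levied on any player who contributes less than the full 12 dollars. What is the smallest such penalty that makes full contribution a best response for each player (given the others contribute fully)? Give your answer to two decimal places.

6.24 dollars

Given the others contribute fully, the best deviation is to contribute 0 (any partial contribution still incurs the fine and gives up units whose private return 0.48 is below 1).
Deviating from 12 to 0 saves 12 dollars but forfeits the deviator's share of the drop in the security fund: 0.48 × 12 = 5.76.
So the deviation gain is 12 − 5.76 = 6.24, and the fine must be at least 6.24 dollars to wipe it out.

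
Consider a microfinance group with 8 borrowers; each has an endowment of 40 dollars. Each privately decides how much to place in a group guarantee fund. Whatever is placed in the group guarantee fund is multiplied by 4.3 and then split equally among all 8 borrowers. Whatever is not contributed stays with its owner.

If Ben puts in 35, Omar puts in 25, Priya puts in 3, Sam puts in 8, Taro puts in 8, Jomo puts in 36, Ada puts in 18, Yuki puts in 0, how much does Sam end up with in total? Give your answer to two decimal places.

Total contributed: 35 + 25 + 3 + 8 + 8 + 36 + 18 + 0 = 133.
Each receives 4.3 × 133 / 8 = 71.49 from the group guarantee fund.
Sam keeps 40 − 8 = 32, so Sam's payoff is 32 + 71.49 = 103.49.

103.49 dollars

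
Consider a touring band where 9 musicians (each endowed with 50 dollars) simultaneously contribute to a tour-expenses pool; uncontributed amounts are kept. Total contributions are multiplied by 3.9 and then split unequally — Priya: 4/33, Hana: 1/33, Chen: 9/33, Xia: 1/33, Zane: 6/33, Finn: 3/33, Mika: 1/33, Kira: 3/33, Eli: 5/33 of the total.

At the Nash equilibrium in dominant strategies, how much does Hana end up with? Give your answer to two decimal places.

Each unit j contributes comes back to j as 3.9 × (j's share), so j prefers to contribute only if that share exceeds 1/3.9 = 0.2564; otherwise keeping the unit dominates.
The only share above 0.2564 is Chen's 9/33, contributing 50; the remaining 8 contribute 0. Total contributed: 50.
Hana keeps 50 and receives 3.9 × 50 × 1/33 = 5.91 from the tour-expenses pool, for a payoff of 55.91.

55.91 dollars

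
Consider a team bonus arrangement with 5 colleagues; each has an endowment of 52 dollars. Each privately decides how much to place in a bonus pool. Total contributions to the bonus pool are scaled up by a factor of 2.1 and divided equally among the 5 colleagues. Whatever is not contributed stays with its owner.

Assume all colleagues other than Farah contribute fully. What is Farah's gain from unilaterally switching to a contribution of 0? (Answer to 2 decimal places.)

30.16 dollars

Switching from a contribution of 52 to 0 lets Farah keep an extra 52 dollars, but lowers the bonus pool by 52, which costs Farah their own share of that drop: 2.1/5 × 52 = 21.84.
Net gain = 52 − 21.84 = 30.16. The private return per contributed unit (0.4200) is below 1, so free-riding is indeed the best response regardless of what the others do.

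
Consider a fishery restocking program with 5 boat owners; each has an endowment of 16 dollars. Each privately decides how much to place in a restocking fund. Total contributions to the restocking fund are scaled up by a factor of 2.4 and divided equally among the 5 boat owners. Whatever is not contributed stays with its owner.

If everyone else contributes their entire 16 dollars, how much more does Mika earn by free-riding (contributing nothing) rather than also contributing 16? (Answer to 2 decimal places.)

Switching from a contribution of 16 to 0 lets Mika keep an extra 16 dollars, but lowers the restocking fund by 16, which costs Mika their own share of that drop: 2.4/5 × 16 = 7.68.
Net gain = 16 − 7.68 = 8.32. The private return per contributed unit (0.4800) is below 1, so free-riding is indeed the best response regardless of what the others do.

8.32 dollars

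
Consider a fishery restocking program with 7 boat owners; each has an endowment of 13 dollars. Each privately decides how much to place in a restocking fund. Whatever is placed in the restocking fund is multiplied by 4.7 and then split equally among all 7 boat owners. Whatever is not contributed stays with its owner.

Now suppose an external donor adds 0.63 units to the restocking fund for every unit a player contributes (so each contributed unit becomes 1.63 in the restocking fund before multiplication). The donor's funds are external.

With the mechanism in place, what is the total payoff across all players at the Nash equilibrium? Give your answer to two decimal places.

With the mechanism, a contributed unit returns 4.7 × 1.63 / 7 = 1.0944 per unit of net cost to the contributor — now above 1 — so contributing fully is weakly dominant for every player.
So the Nash equilibrium is full contribution by all 7; the group earns 4.7 × 1.63 × 91 = 697.15.

697.15 dollars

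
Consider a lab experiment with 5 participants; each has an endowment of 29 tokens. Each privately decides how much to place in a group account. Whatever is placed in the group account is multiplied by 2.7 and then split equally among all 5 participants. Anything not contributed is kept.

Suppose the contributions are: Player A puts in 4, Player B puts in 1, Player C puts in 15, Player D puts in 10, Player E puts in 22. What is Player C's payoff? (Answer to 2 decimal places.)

42.08 tokens

Total contributed: 4 + 1 + 15 + 10 + 22 = 52.
Each receives 2.7 × 52 / 5 = 28.08 from the group account.
Player C keeps 29 − 15 = 14, so Player C's payoff is 14 + 28.08 = 42.08.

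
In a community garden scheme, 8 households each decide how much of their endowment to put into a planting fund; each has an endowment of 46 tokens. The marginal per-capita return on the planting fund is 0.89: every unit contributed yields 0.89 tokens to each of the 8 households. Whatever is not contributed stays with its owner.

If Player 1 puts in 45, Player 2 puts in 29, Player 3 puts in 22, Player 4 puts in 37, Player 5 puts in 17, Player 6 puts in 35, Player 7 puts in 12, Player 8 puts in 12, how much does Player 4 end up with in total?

Total contributed: 45 + 29 + 22 + 37 + 17 + 35 + 12 + 12 = 209.
Each receives 0.89 × 209 = 186.01 from the planting fund.
Player 4 keeps 46 − 37 = 9, so Player 4's payoff is 9 + 186.01 = 195.01.

195.01 tokens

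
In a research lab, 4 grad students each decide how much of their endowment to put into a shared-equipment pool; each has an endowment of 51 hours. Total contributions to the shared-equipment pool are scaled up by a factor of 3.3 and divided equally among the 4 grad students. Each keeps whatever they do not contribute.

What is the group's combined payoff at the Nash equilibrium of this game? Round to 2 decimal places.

Each contributed unit returns 3.3/4 = 0.8250 to its contributor — below 1 — so contributing 0 is dominant for every player. At the Nash equilibrium everyone keeps their 51, and the group total is 4 × 51 = 204.

204.00 hours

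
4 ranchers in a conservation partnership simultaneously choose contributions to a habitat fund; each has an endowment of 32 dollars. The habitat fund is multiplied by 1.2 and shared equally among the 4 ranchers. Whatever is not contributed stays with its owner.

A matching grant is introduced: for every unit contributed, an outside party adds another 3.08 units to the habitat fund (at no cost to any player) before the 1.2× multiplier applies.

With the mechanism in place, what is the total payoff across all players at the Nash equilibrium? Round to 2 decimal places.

626.69 dollars

The effective private return per unit is now 1.2 × 4.08 / 4 = 1.2240 > 1, so every player's dominant strategy flips to full contribution.
At the Nash equilibrium everyone contributes 32. Group total payoff = 1.2 × 4.08 × 128 = 626.69.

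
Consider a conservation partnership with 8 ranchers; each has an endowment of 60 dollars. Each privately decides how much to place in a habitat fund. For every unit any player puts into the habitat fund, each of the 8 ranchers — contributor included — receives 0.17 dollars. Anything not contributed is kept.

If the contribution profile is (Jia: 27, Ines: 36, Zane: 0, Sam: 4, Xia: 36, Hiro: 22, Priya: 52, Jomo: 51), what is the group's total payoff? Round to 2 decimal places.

Total contributed: 27 + 36 + 0 + 4 + 36 + 22 + 52 + 51 = 228; total kept: 8 × 60 − 228 = 252.
The habitat fund pays out 0.17 × 8 × 228 = 310.08 in aggregate.
Group total = 252 + 310.08 = 562.08.

562.08 dollars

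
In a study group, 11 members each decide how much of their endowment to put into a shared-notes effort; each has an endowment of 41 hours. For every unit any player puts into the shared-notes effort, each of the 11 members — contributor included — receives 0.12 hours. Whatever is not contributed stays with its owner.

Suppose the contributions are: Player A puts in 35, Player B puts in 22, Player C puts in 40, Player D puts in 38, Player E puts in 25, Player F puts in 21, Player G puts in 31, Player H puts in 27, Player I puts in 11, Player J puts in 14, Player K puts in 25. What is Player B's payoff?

Total contributed: 35 + 22 + 40 + 38 + 25 + 21 + 31 + 27 + 11 + 14 + 25 = 289.
Each receives 0.12 × 289 = 34.68 from the shared-notes effort.
Player B keeps 41 − 22 = 19, so Player B's payoff is 19 + 34.68 = 53.68.

53.68 hours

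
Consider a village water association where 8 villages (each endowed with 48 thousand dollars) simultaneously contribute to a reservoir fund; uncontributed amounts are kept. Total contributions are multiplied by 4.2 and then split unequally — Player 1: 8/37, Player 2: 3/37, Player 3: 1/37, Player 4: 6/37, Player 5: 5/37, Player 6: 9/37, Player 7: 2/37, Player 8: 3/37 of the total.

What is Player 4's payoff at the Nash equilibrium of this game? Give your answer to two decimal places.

For player j, contributing a unit is worthwhile iff 4.2 × (j's share) ≥ 1, i.e. iff j's share is at least 0.2381.
The only share above 0.2381 is Player 6's 9/37, contributing 48; the remaining 7 contribute 0. Total contributed: 48.
Player 4 keeps 48 and receives 4.2 × 48 × 6/37 = 32.69 from the reservoir fund, for a payoff of 80.69.

80.69 thousand dollars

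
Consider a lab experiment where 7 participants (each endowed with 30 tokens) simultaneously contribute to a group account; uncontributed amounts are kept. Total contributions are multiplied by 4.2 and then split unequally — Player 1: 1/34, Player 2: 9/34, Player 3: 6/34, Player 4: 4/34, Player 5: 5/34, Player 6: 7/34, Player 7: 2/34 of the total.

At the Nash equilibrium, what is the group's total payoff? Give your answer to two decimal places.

306.00 tokens

Player j's private return per contributed unit is 4.2 × (j's share). Contributing is weakly dominant for j when that share is at least 1/4.2 = 0.2381, and contributing 0 is dominant otherwise.
The only share above 0.2381 is Player 2's 9/34, contributing 30; the remaining 6 contribute 0. Total contributed: 30.
The group account pays out 4.2 × 30 = 126.00 in total (split across the unequal shares, but the aggregate is all that matters for the group sum).
The 6 free-riders keep 30 each, adding 180. Group total = 180 + 126.00 = 306.00.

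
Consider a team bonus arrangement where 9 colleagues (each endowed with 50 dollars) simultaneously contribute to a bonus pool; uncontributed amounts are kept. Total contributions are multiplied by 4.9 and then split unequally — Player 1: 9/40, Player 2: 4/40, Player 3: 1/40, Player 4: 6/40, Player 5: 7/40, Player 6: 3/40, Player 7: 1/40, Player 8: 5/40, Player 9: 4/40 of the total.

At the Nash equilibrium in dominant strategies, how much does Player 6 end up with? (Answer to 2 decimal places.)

Player j's private return per contributed unit is 4.9 × (j's share). Contributing is weakly dominant for j when that share is at least 1/4.9 = 0.2041, and contributing 0 is dominant otherwise.
Player 1 alone (share 9/40) is above the threshold, contributing 50; the remaining 8 contribute 0. Total contributed: 50.
Player 6 keeps 50 and receives 4.9 × 50 × 3/40 = 18.38 from the bonus pool, for a payoff of 68.38.

68.38 dollars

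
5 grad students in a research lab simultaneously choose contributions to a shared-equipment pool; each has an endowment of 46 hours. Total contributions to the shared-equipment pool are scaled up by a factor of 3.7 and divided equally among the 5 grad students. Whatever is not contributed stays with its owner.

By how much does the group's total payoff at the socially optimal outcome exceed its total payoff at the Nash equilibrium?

Each contributed unit returns 3.7/5 = 0.7400 to its contributor — below 1 — so contributing 0 is dominant for every player. At the Nash equilibrium everyone keeps their 46, and the group total is 5 × 46 = 230.
Each contributed unit returns 3.700 to the group as a whole (0.7400 to each of 5 players), which exceeds 1, so the social optimum is full contribution: group total = 3.700 × 230 = 851.00.
Efficiency loss = 851.00 − 230 = 621.00.

621.00 hours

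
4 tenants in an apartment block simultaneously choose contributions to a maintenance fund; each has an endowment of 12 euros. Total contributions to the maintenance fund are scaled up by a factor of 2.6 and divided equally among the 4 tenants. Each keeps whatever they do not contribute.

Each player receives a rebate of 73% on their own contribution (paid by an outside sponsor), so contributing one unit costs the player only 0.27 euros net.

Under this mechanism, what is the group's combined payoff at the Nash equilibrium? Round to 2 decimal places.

159.84 euros

Under the mechanism each unit contributed yields (2.6/4) / 0.27 = 2.4074 back to its contributor per unit of net cost, which exceeds 1, making full contribution the dominant choice for everyone.
At the Nash equilibrium everyone contributes 12. Group total payoff = 4 × (12 × 0.73 + 2.6 × 12) = 159.84.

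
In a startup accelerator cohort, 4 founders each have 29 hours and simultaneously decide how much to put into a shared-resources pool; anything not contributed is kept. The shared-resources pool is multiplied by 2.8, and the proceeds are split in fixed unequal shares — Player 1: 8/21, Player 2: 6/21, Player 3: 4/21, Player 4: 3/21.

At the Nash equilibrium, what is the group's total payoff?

Player j's private return per contributed unit is 2.8 × (j's share). Contributing is weakly dominant for j when that share is at least 1/2.8 = 0.3571, and contributing 0 is dominant otherwise.
The only share above 0.3571 is Player 1's 8/21, contributing 29; the remaining 3 contribute 0. Total contributed: 29.
The shared-resources pool pays out 2.8 × 29 = 81.20 in total (split across the unequal shares, but the aggregate is all that matters for the group sum).
The 3 free-riders keep 29 each, adding 87. Group total = 87 + 81.20 = 168.20.

168.20 hours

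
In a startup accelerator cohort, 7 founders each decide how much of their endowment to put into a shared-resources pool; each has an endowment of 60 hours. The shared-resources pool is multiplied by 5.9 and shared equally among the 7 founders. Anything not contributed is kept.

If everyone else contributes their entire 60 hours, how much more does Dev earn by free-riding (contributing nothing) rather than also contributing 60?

9.43 hours

Switching from a contribution of 60 to 0 lets Dev keep an extra 60 hours, but lowers the shared-resources pool by 60, which costs Dev their own share of that drop: 5.9/7 × 60 = 50.57.
Net gain = 60 − 50.57 = 9.43. The private return per contributed unit (0.8429) is below 1, so free-riding is indeed the best response regardless of what the others do.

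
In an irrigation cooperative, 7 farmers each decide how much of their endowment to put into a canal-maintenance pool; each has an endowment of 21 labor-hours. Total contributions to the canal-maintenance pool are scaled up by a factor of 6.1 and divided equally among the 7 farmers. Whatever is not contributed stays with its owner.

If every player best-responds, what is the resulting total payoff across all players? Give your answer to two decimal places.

Each contributed unit returns 6.1/7 = 0.8714 to its contributor — below 1 — so contributing 0 is dominant for every player. At the Nash equilibrium everyone keeps their 21, and the group total is 7 × 21 = 147.

147.00 labor-hours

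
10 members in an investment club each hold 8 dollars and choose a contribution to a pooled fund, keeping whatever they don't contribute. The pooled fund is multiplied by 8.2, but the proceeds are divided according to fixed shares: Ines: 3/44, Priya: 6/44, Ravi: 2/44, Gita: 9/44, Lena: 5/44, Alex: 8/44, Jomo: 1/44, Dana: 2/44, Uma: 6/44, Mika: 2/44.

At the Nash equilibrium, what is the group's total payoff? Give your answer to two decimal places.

For player j, contributing a unit is worthwhile iff 8.2 × (j's share) ≥ 1, i.e. iff j's share is at least 0.1220.
Priya, Gita, Alex and Uma clear that bar, contributing 8 each; the remaining 6 contribute 0. Total contributed: 32.
The pooled fund pays out 8.2 × 32 = 262.40 in total (split across the unequal shares, but the aggregate is all that matters for the group sum).
The 6 free-riders keep 8 each, adding 48. Group total = 48 + 262.40 = 310.40.

310.40 dollars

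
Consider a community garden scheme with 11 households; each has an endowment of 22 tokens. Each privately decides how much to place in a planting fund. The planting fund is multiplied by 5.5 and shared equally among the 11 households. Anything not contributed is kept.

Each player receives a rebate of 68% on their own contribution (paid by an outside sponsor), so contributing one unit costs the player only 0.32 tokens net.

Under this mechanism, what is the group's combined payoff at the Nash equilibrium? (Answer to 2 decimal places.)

1495.56 tokens

With the mechanism, a contributed unit returns (5.5/11) / 0.32 = 1.5625 per unit of net cost to the contributor — now above 1 — so contributing fully is weakly dominant for every player.
So the Nash equilibrium is full contribution by all 11; the group earns 11 × (22 × 0.68 + 5.5 × 22) = 1495.56.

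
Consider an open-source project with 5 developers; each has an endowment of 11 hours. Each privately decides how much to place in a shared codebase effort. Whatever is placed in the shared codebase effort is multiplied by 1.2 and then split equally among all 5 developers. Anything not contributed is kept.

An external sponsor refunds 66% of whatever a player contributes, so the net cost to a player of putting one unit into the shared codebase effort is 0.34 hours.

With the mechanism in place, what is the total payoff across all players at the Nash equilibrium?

Even with the mechanism, each unit contributed returns only (1.2/5) / 0.34 = 0.7059 per unit of net cost, so contributing nothing is still dominant.
At the Nash equilibrium no one contributes; group total payoff = 5 × 11 = 55.

55.00 hours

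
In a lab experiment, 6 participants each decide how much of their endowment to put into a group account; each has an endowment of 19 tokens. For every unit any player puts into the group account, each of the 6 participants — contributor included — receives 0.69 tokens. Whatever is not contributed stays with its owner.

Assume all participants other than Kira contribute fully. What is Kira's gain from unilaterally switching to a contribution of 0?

5.89 tokens

Switching from a contribution of 19 to 0 lets Kira keep an extra 19 tokens, but lowers the group account by 19, which costs Kira their own share of that drop: 0.69 × 19 = 13.11.
Net gain = 19 − 13.11 = 5.89. The private return per contributed unit (0.69) is below 1, so free-riding is indeed the best response regardless of what the others do.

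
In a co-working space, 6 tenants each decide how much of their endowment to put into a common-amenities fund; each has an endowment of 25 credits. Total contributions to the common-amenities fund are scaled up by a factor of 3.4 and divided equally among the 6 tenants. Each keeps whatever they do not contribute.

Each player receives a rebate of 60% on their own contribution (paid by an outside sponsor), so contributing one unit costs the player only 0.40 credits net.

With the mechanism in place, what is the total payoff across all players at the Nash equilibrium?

With the mechanism, a contributed unit returns (3.4/6) / 0.40 = 1.4167 per unit of net cost to the contributor — now above 1 — so contributing fully is weakly dominant for every player.
At the Nash equilibrium everyone contributes 25. Group total payoff = 6 × (25 × 0.60 + 3.4 × 25) = 600.00.

600.00 credits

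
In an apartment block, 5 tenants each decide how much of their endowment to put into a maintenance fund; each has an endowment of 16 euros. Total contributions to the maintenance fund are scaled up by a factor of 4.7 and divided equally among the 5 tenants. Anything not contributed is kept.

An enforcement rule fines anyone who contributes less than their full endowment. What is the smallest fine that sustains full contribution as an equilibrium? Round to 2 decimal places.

Given the others contribute fully, the best deviation is to contribute 0 (any partial contribution still incurs the fine and gives up units whose private return 0.9400 is below 1).
Deviating from 16 to 0 saves 16 euros but forfeits the deviator's share of the drop in the maintenance fund: 4.7/5 × 16 = 15.04.
So the deviation gain is 16 − 15.04 = 0.96, and the fine must be at least 0.96 euros to wipe it out.

0.96 euros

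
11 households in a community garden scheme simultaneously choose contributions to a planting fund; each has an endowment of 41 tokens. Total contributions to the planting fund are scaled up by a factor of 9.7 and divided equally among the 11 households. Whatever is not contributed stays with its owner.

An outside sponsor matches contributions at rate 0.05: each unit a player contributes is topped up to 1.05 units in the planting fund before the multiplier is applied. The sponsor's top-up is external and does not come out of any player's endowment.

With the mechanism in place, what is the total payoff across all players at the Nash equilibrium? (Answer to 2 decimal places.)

Even with the mechanism, each unit contributed returns only 9.7 × 1.05 / 11 = 0.9259 per unit of net cost, so contributing nothing is still dominant.
Everyone keeps their endowment and the group total is 11 × 41 = 451.

451.00 tokens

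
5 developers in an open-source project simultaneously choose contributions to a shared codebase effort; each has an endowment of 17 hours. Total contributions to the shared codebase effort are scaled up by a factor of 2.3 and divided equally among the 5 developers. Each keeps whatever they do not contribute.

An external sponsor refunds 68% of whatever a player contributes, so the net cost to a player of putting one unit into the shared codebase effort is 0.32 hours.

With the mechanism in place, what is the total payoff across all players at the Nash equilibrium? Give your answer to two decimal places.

The effective private return per unit is now (2.3/5) / 0.32 = 1.4375 > 1, so every player's dominant strategy flips to full contribution.
So the Nash equilibrium is full contribution by all 5; the group earns 5 × (17 × 0.68 + 2.3 × 17) = 253.30.

253.30 hours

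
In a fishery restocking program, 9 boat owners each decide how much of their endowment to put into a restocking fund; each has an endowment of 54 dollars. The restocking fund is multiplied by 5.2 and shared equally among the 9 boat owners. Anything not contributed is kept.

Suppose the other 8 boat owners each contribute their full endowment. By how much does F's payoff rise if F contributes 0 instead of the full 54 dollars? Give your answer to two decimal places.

22.80 dollars

Switching from a contribution of 54 to 0 lets F keep an extra 54 dollars, but lowers the restocking fund by 54, which costs F their own share of that drop: 5.2/9 × 54 = 31.20.
Net gain = 54 − 31.20 = 22.80. The private return per contributed unit (0.5778) is below 1, so free-riding is indeed the best response regardless of what the others do.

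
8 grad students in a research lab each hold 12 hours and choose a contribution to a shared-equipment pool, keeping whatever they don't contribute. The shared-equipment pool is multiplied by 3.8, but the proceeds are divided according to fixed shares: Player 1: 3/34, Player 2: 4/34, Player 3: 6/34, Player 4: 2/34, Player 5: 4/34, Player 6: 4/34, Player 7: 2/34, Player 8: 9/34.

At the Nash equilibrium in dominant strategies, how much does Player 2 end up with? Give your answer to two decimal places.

17.36 hours

Each unit j contributes comes back to j as 3.8 × (j's share), so j prefers to contribute only if that share exceeds 1/3.8 = 0.2632; otherwise keeping the unit dominates.
Player 8 alone (share 9/34) is above the threshold, contributing 12; the remaining 7 contribute 0. Total contributed: 12.
Player 2 keeps 12 and receives 3.8 × 12 × 4/34 = 5.36 from the shared-equipment pool, for a payoff of 17.36.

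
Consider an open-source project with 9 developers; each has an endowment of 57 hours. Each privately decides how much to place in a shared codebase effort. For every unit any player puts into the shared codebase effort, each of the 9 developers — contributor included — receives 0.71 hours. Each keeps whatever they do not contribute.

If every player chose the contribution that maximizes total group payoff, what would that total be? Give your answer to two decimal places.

3278.07 hours

Each contributed unit returns 6.390 to the group as a whole (0.71 to each of 9 players), which exceeds 1, so the social optimum is full contribution: group total = 6.390 × 513 = 3278.07.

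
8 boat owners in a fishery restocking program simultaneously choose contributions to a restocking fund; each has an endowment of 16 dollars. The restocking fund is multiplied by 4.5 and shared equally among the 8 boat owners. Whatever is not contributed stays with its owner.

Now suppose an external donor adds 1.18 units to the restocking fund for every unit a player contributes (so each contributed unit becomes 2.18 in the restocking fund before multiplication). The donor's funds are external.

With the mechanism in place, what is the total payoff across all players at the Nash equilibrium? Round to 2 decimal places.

The effective private return per unit is now 4.5 × 2.18 / 8 = 1.2263 > 1, so every player's dominant strategy flips to full contribution.
At the Nash equilibrium everyone contributes 16. Group total payoff = 4.5 × 2.18 × 128 = 1255.68.

1255.68 dollars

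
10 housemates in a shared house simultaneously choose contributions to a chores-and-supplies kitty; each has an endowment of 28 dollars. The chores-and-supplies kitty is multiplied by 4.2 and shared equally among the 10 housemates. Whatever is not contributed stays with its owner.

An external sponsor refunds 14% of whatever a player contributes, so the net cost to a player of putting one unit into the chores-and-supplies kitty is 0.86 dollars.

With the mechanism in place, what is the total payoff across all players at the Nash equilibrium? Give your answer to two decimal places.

With the mechanism, a contributed unit returns (4.2/10) / 0.86 = 0.4884 per unit of net cost — still below 1 — so contributing 0 remains dominant for every player.
At the Nash equilibrium no one contributes; group total payoff = 10 × 28 = 280.

280.00 dollars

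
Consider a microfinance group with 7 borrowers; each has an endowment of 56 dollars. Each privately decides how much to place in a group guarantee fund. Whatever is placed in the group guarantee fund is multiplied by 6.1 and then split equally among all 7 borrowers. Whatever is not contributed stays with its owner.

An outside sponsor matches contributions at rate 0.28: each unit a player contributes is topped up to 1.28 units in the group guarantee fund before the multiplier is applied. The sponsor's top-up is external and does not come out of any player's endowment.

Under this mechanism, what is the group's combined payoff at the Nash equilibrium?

3060.74 dollars

The effective private return per unit is now 6.1 × 1.28 / 7 = 1.1154 > 1, so every player's dominant strategy flips to full contribution.
At the Nash equilibrium everyone contributes 56. Group total payoff = 6.1 × 1.28 × 392 = 3060.74.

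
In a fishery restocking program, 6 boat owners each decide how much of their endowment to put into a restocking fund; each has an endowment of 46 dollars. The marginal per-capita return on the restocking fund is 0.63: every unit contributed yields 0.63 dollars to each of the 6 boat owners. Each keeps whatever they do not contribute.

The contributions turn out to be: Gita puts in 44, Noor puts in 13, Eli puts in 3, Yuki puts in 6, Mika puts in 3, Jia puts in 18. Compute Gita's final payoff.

56.81 dollars

Total contributed: 44 + 13 + 3 + 6 + 3 + 18 = 87.
Each receives 0.63 × 87 = 54.81 from the restocking fund.
Gita keeps 46 − 44 = 2, so Gita's payoff is 2 + 54.81 = 56.81.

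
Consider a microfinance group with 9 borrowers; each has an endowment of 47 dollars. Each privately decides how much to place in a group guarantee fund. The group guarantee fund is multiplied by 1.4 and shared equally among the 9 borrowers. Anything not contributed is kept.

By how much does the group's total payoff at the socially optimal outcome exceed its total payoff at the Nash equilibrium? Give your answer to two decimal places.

Each contributed unit returns 1.4/9 = 0.1556 to its contributor — below 1 — so contributing 0 is dominant for every player. At the Nash equilibrium everyone keeps their 47, and the group total is 9 × 47 = 423.
Each contributed unit returns 1.400 to the group as a whole (0.1556 to each of 9 players), which exceeds 1, so the social optimum is full contribution: group total = 1.400 × 423 = 592.20.
Efficiency loss = 592.20 − 423 = 169.20.

169.20 dollars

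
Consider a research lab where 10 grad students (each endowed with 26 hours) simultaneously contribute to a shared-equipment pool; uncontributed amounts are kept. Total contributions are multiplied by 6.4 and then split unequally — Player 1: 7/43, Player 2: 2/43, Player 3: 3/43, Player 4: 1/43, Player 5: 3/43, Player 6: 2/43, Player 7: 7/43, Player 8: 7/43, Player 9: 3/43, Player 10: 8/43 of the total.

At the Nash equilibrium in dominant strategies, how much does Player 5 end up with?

Player j's private return per contributed unit is 6.4 × (j's share). Contributing is weakly dominant for j when that share is at least 1/6.4 = 0.1563, and contributing 0 is dominant otherwise.
Player 1, Player 7, Player 8 and Player 10 are above the threshold, contributing 26 each; the remaining 6 contribute 0. Total contributed: 104.
Player 5 keeps 26 and receives 6.4 × 104 × 3/43 = 46.44 from the shared-equipment pool, for a payoff of 72.44.

72.44 hours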